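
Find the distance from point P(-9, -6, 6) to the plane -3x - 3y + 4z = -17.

distance = |a·x₀ + b·y₀ + c·z₀ - d| / √(a² + b² + c²)
  = |(-3)·(-9) + (-3)·(-6) + 4·6 - (-17)| / √((-3)² + (-3)² + 4²)
  = |27 + 18 + 24 + 17| / √(9 + 9 + 16)
  = |86| / √34
  = 86 / 5.831
  ≈ 14.75

14.75


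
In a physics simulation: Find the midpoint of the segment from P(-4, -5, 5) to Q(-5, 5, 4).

M = ((x₁+x₂)/2, (y₁+y₂)/2, (z₁+z₂)/2)
  = ((-4 - 5)/2, (-5 + 5)/2, (5 + 4)/2)
  = (-9/2, 0/2, 9/2)
  = (-4.5, 0, 4.5)

(-4.5, 0, 4.5)


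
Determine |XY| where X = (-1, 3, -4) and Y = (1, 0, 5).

d = √[(x₂-x₁)² + (y₂-y₁)² + (z₂-z₁)²]
  = √[2² + (-3)² + 9²]
  = √[4 + 9 + 81]
  = √94
  ≈ 9.695

9.695


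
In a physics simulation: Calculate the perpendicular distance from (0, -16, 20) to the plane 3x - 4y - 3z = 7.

distance = |a·x₀ + b·y₀ + c·z₀ - d| / √(a² + b² + c²)
  = |3·0 + (-4)·(-16) + (-3)·20 - 7| / √(3² + (-4)² + (-3)²)
  = |0 + 64 - 60 - 7| / √(9 + 16 + 9)
  = |-3| / √34
  = 3 / 5.831
  ≈ 0.5145

0.5145


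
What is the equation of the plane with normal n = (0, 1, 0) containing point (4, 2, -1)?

The plane through P with normal n = (a, b, c) satisfies n·(r - P) = 0,
i.e. ax + by + cz = a·x₀ + b·y₀ + c·z₀.
d = 0·4 + 1·2 + 0·(-1)
  = 0 + 2 + 0
  = 2
Equation: y = 2

y = 2


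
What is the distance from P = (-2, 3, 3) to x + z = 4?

distance = |a·x₀ + b·y₀ + c·z₀ - d| / √(a² + b² + c²)
  = |1·(-2) + 0·3 + 1·3 - 4| / √(1² + 0² + 1²)
  = |-2 + 0 + 3 - 4| / √(1 + 0 + 1)
  = |-3| / √2
  = 3 / 1.414
  ≈ 2.121

2.121


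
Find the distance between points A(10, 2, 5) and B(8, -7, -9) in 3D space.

d = √[(x₂-x₁)² + (y₂-y₁)² + (z₂-z₁)²]
  = √[(-2)² + (-9)² + (-14)²]
  = √[4 + 81 + 196]
  = √281
  ≈ 16.76

16.76


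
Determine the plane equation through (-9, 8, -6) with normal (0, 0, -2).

The plane through P with normal n = (a, b, c) satisfies n·(r - P) = 0,
i.e. ax + by + cz = a·x₀ + b·y₀ + c·z₀.
d = 0·(-9) + 0·8 + (-2)·(-6)
  = 0 + 0 + 12
  = 12
Equation: -2z = 12

-2z = 12


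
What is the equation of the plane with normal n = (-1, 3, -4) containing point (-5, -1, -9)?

The plane through P with normal n = (a, b, c) satisfies n·(r - P) = 0,
i.e. ax + by + cz = a·x₀ + b·y₀ + c·z₀.
d = (-1)·(-5) + 3·(-1) + (-4)·(-9)
  = 5 - 3 + 36
  = 38
Equation: -x + 3y - 4z = 38

-x + 3y - 4z = 38


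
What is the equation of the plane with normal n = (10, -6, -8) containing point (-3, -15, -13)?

The plane through P with normal n = (a, b, c) satisfies n·(r - P) = 0,
i.e. ax + by + cz = a·x₀ + b·y₀ + c·z₀.
d = 10·(-3) + (-6)·(-15) + (-8)·(-13)
  = -30 + 90 + 104
  = 164
Equation: 10x - 6y - 8z = 164

10x - 6y - 8z = 164


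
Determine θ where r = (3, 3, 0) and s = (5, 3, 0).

r·s = 3·5 + 3·3 + 0·0 = 15 + 9 + 0 = 24
|r| = √(3² + 3² + 0²) = √18 ≈ 4.243
|s| = √(5² + 3² + 0²) = √34 ≈ 5.831
cos θ = (r·s)/(|r||s|) = 24/(4.243·5.831) ≈ 0.9701
θ = arccos(0.9701) ≈ 14.04°

14.04°


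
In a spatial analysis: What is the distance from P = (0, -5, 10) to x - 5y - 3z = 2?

distance = |a·x₀ + b·y₀ + c·z₀ - d| / √(a² + b² + c²)
  = |1·0 + (-5)·(-5) + (-3)·10 - 2| / √(1² + (-5)² + (-3)²)
  = |0 + 25 - 30 - 2| / √(1 + 25 + 9)
  = |-7| / √35
  = 7 / 5.916
  ≈ 1.183

1.183


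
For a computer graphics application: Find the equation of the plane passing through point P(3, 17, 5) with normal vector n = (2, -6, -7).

The plane through P with normal n = (a, b, c) satisfies n·(r - P) = 0,
i.e. ax + by + cz = a·x₀ + b·y₀ + c·z₀.
d = 2·3 + (-6)·17 + (-7)·5
  = 6 - 102 - 35
  = -131
Equation: 2x - 6y - 7z = -131

2x - 6y - 7z = -131


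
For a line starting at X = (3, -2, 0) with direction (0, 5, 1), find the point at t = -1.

P(t) = X + t·d
  = (3 + 0·(-1), -2 + 5·(-1), 0 + 1·(-1))
  = (3 + 0, -2 - 5, 0 - 1)
  = (3, -7, -1)

(3, -7, -1)


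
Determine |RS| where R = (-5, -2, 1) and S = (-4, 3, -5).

d = √[(x₂-x₁)² + (y₂-y₁)² + (z₂-z₁)²]
  = √[1² + 5² + (-6)²]
  = √[1 + 25 + 36]
  = √62
  ≈ 7.874

7.874


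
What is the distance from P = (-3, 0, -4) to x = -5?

distance = |a·x₀ + b·y₀ + c·z₀ - d| / √(a² + b² + c²)
  = |1·(-3) + 0·0 + 0·(-4) - (-5)| / √(1² + 0² + 0²)
  = |-3 + 0 + 0 + 5| / √(1 + 0 + 0)
  = |2| / √1
  = 2 / 1
  ≈ 2

2


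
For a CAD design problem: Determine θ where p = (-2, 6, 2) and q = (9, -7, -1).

p·q = (-2)·9 + 6·(-7) + 2·(-1) = -18 - 42 - 2 = -62
|p| = √((-2)² + 6² + 2²) = √44 ≈ 6.633
|q| = √(9² + (-7)² + (-1)²) = √131 ≈ 11.45
cos θ = (p·q)/(|p||q|) = -62/(6.633·11.45) ≈ -0.8166
θ = arccos(-0.8166) ≈ 144.7°

144.7°


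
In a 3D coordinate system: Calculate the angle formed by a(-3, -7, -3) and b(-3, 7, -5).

a·b = (-3)·(-3) + (-7)·7 + (-3)·(-5) = 9 - 49 + 15 = -25
|a| = √((-3)² + (-7)² + (-3)²) = √67 ≈ 8.185
|b| = √((-3)² + 7² + (-5)²) = √83 ≈ 9.11
cos θ = (a·b)/(|a||b|) = -25/(8.185·9.11) ≈ -0.3352
θ = arccos(-0.3352) ≈ 109.6°

109.6°


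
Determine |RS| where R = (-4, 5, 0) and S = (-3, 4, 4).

d = √[(x₂-x₁)² + (y₂-y₁)² + (z₂-z₁)²]
  = √[1² + (-1)² + 4²]
  = √[1 + 1 + 16]
  = √18
  ≈ 4.243

4.243


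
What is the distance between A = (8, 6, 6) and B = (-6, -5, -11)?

d = √[(x₂-x₁)² + (y₂-y₁)² + (z₂-z₁)²]
  = √[(-14)² + (-11)² + (-17)²]
  = √[196 + 121 + 289]
  = √606
  ≈ 24.62

24.62


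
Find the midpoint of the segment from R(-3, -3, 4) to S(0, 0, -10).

M = ((x₁+x₂)/2, (y₁+y₂)/2, (z₁+z₂)/2)
  = ((-3 + 0)/2, (-3 + 0)/2, (4 - 10)/2)
  = (-3/2, -3/2, -6/2)
  = (-1.5, -1.5, -3)

(-1.5, -1.5, -3)


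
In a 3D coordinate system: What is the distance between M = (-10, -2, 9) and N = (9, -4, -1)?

d = √[(x₂-x₁)² + (y₂-y₁)² + (z₂-z₁)²]
  = √[19² + (-2)² + (-10)²]
  = √[361 + 4 + 100]
  = √465
  ≈ 21.56

21.56


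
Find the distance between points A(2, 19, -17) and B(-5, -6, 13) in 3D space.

d = √[(x₂-x₁)² + (y₂-y₁)² + (z₂-z₁)²]
  = √[(-7)² + (-25)² + 30²]
  = √[49 + 625 + 900]
  = √1574
  ≈ 39.67

39.67


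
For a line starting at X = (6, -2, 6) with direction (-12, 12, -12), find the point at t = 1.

P(t) = X + t·d
  = (6 + (-12)·1, -2 + 12·1, 6 + (-12)·1)
  = (6 - 12, -2 + 12, 6 - 12)
  = (-6, 10, -6)

(-6, 10, -6)


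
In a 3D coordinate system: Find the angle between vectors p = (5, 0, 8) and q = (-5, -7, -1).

p·q = 5·(-5) + 0·(-7) + 8·(-1) = -25 + 0 - 8 = -33
|p| = √(5² + 0² + 8²) = √89 ≈ 9.434
|q| = √((-5)² + (-7)² + (-1)²) = √75 ≈ 8.66
cos θ = (p·q)/(|p||q|) = -33/(9.434·8.66) ≈ -0.4039
θ = arccos(-0.4039) ≈ 113.8°

113.8°


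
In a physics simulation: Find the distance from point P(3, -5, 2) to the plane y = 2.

distance = |a·x₀ + b·y₀ + c·z₀ - d| / √(a² + b² + c²)
  = |0·3 + 1·(-5) + 0·2 - 2| / √(0² + 1² + 0²)
  = |0 - 5 + 0 - 2| / √(0 + 1 + 0)
  = |-7| / √1
  = 7 / 1
  ≈ 7

7


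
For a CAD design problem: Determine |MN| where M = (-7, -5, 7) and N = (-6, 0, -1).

d = √[(x₂-x₁)² + (y₂-y₁)² + (z₂-z₁)²]
  = √[1² + 5² + (-8)²]
  = √[1 + 25 + 64]
  = √90
  ≈ 9.487

9.487


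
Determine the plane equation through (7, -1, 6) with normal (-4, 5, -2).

The plane through P with normal n = (a, b, c) satisfies n·(r - P) = 0,
i.e. ax + by + cz = a·x₀ + b·y₀ + c·z₀.
d = (-4)·7 + 5·(-1) + (-2)·6
  = -28 - 5 - 12
  = -45
Equation: -4x + 5y - 2z = -45

-4x + 5y - 2z = -45


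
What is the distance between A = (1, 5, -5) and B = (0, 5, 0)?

d = √[(x₂-x₁)² + (y₂-y₁)² + (z₂-z₁)²]
  = √[(-1)² + 0² + 5²]
  = √[1 + 0 + 25]
  = √26
  ≈ 5.099

5.099


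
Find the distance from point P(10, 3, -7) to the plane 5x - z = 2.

distance = |a·x₀ + b·y₀ + c·z₀ - d| / √(a² + b² + c²)
  = |5·10 + 0·3 + (-1)·(-7) - 2| / √(5² + 0² + (-1)²)
  = |50 + 0 + 7 - 2| / √(25 + 0 + 1)
  = |55| / √26
  = 55 / 5.099
  ≈ 10.79

10.79


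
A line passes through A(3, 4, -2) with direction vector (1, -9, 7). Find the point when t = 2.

P(t) = A + t·d
  = (3 + 1·2, 4 + (-9)·2, -2 + 7·2)
  = (3 + 2, 4 - 18, -2 + 14)
  = (5, -14, 12)

(5, -14, 12)


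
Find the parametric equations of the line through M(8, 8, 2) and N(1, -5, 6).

Direction vector d = N - M = (1 - 8, -5 - 8, 6 - 2) = (-7, -13, 4)
Parametric form r = M + t·d:
x = 8 - 7t, y = 8 - 13t, z = 2 + 4t

x = 8 - 7t, y = 8 - 13t, z = 2 + 4t


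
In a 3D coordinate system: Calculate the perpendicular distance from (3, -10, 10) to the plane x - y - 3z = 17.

distance = |a·x₀ + b·y₀ + c·z₀ - d| / √(a² + b² + c²)
  = |1·3 + (-1)·(-10) + (-3)·10 - 17| / √(1² + (-1)² + (-3)²)
  = |3 + 10 - 30 - 17| / √(1 + 1 + 9)
  = |-34| / √11
  = 34 / 3.317
  ≈ 10.25

10.25


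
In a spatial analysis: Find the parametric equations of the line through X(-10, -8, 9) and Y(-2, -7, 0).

Direction vector d = Y - X = (-2 + 10, -7 + 8, 0 - 9) = (8, 1, -9)
Parametric form r = X + t·d:
x = -10 + 8t, y = -8 + t, z = 9 - 9t

x = -10 + 8t, y = -8 + t, z = 9 - 9t


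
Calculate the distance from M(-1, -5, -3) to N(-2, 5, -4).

d = √[(x₂-x₁)² + (y₂-y₁)² + (z₂-z₁)²]
  = √[(-1)² + 10² + (-1)²]
  = √[1 + 100 + 1]
  = √102
  ≈ 10.1

10.1


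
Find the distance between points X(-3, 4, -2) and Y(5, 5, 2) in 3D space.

d = √[(x₂-x₁)² + (y₂-y₁)² + (z₂-z₁)²]
  = √[8² + 1² + 4²]
  = √[64 + 1 + 16]
  = √81
  ≈ 9

9


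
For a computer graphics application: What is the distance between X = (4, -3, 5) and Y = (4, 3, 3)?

d = √[(x₂-x₁)² + (y₂-y₁)² + (z₂-z₁)²]
  = √[0² + 6² + (-2)²]
  = √[0 + 36 + 4]
  = √40
  ≈ 6.325

6.325


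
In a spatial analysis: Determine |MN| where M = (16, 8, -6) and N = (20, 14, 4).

d = √[(x₂-x₁)² + (y₂-y₁)² + (z₂-z₁)²]
  = √[4² + 6² + 10²]
  = √[16 + 36 + 100]
  = √152
  ≈ 12.33

12.33


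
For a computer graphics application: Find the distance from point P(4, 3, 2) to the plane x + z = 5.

distance = |a·x₀ + b·y₀ + c·z₀ - d| / √(a² + b² + c²)
  = |1·4 + 0·3 + 1·2 - 5| / √(1² + 0² + 1²)
  = |4 + 0 + 2 - 5| / √(1 + 0 + 1)
  = |1| / √2
  = 1 / 1.414
  ≈ 0.7071

0.7071


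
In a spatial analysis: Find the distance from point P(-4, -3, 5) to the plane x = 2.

distance = |a·x₀ + b·y₀ + c·z₀ - d| / √(a² + b² + c²)
  = |1·(-4) + 0·(-3) + 0·5 - 2| / √(1² + 0² + 0²)
  = |-4 + 0 + 0 - 2| / √(1 + 0 + 0)
  = |-6| / √1
  = 6 / 1
  ≈ 6

6


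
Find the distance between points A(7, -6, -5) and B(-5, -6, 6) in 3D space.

d = √[(x₂-x₁)² + (y₂-y₁)² + (z₂-z₁)²]
  = √[(-12)² + 0² + 11²]
  = √[144 + 0 + 121]
  = √265
  ≈ 16.28

16.28


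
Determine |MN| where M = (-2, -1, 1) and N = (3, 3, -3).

d = √[(x₂-x₁)² + (y₂-y₁)² + (z₂-z₁)²]
  = √[5² + 4² + (-4)²]
  = √[25 + 16 + 16]
  = √57
  ≈ 7.55

7.55


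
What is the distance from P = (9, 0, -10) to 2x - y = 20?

distance = |a·x₀ + b·y₀ + c·z₀ - d| / √(a² + b² + c²)
  = |2·9 + (-1)·0 + 0·(-10) - 20| / √(2² + (-1)² + 0²)
  = |18 + 0 + 0 - 20| / √(4 + 1 + 0)
  = |-2| / √5
  = 2 / 2.236
  ≈ 0.8944

0.8944


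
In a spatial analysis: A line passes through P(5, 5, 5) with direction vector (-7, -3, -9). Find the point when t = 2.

P(t) = P + t·d
  = (5 + (-7)·2, 5 + (-3)·2, 5 + (-9)·2)
  = (5 - 14, 5 - 6, 5 - 18)
  = (-9, -1, -13)

(-9, -1, -13)


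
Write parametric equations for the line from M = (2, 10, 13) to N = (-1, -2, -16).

Direction vector d = N - M = (-1 - 2, -2 - 10, -16 - 13) = (-3, -12, -29)
Parametric form r = M + t·d:
x = 2 - 3t, y = 10 - 12t, z = 13 - 29t

x = 2 - 3t, y = 10 - 12t, z = 13 - 29t


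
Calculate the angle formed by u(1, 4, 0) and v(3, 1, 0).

u·v = 1·3 + 4·1 + 0·0 = 3 + 4 + 0 = 7
|u| = √(1² + 4² + 0²) = √17 ≈ 4.123
|v| = √(3² + 1² + 0²) = √10 ≈ 3.162
cos θ = (u·v)/(|u||v|) = 7/(4.123·3.162) ≈ 0.5369
θ = arccos(0.5369) ≈ 57.53°

57.53°


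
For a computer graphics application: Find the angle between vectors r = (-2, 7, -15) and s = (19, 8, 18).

r·s = (-2)·19 + 7·8 + (-15)·18 = -38 + 56 - 270 = -252
|r| = √((-2)² + 7² + (-15)²) = √278 ≈ 16.67
|s| = √(19² + 8² + 18²) = √749 ≈ 27.37
cos θ = (r·s)/(|r||s|) = -252/(16.67·27.37) ≈ -0.5523
θ = arccos(-0.5523) ≈ 123.5°

123.5°


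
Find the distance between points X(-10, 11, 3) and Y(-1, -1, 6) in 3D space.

d = √[(x₂-x₁)² + (y₂-y₁)² + (z₂-z₁)²]
  = √[9² + (-12)² + 3²]
  = √[81 + 144 + 9]
  = √234
  ≈ 15.3

15.3


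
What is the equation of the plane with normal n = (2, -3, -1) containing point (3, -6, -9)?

The plane through P with normal n = (a, b, c) satisfies n·(r - P) = 0,
i.e. ax + by + cz = a·x₀ + b·y₀ + c·z₀.
d = 2·3 + (-3)·(-6) + (-1)·(-9)
  = 6 + 18 + 9
  = 33
Equation: 2x - 3y - z = 33

2x - 3y - z = 33


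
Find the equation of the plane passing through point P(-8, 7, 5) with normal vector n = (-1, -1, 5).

The plane through P with normal n = (a, b, c) satisfies n·(r - P) = 0,
i.e. ax + by + cz = a·x₀ + b·y₀ + c·z₀.
d = (-1)·(-8) + (-1)·7 + 5·5
  = 8 - 7 + 25
  = 26
Equation: -x - y + 5z = 26

-x - y + 5z = 26


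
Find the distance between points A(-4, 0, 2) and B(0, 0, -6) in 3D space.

d = √[(x₂-x₁)² + (y₂-y₁)² + (z₂-z₁)²]
  = √[4² + 0² + (-8)²]
  = √[16 + 0 + 64]
  = √80
  ≈ 8.944

8.944


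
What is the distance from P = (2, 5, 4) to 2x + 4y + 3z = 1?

distance = |a·x₀ + b·y₀ + c·z₀ - d| / √(a² + b² + c²)
  = |2·2 + 4·5 + 3·4 - 1| / √(2² + 4² + 3²)
  = |4 + 20 + 12 - 1| / √(4 + 16 + 9)
  = |35| / √29
  = 35 / 5.385
  ≈ 6.499

6.499


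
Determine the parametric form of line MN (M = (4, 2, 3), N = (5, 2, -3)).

Direction vector d = N - M = (5 - 4, 2 - 2, -3 - 3) = (1, 0, -6)
Parametric form r = M + t·d:
x = 4 + t, y = 2, z = 3 - 6t

x = 4 + t, y = 2, z = 3 - 6t


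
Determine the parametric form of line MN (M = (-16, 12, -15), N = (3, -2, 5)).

Direction vector d = N - M = (3 + 16, -2 - 12, 5 + 15) = (19, -14, 20)
Parametric form r = M + t·d:
x = -16 + 19t, y = 12 - 14t, z = -15 + 20t

x = -16 + 19t, y = 12 - 14t, z = -15 + 20t


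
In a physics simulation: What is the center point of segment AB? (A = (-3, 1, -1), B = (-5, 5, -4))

M = ((x₁+x₂)/2, (y₁+y₂)/2, (z₁+z₂)/2)
  = ((-3 - 5)/2, (1 + 5)/2, (-1 - 4)/2)
  = (-8/2, 6/2, -5/2)
  = (-4, 3, -2.5)

(-4, 3, -2.5)


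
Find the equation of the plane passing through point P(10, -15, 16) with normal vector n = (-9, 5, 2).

The plane through P with normal n = (a, b, c) satisfies n·(r - P) = 0,
i.e. ax + by + cz = a·x₀ + b·y₀ + c·z₀.
d = (-9)·10 + 5·(-15) + 2·16
  = -90 - 75 + 32
  = -133
Equation: -9x + 5y + 2z = -133

-9x + 5y + 2z = -133


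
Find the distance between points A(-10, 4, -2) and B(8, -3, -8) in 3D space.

d = √[(x₂-x₁)² + (y₂-y₁)² + (z₂-z₁)²]
  = √[18² + (-7)² + (-6)²]
  = √[324 + 49 + 36]
  = √409
  ≈ 20.22

20.22


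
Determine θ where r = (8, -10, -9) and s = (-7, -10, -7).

r·s = 8·(-7) + (-10)·(-10) + (-9)·(-7) = -56 + 100 + 63 = 107
|r| = √(8² + (-10)² + (-9)²) = √245 ≈ 15.65
|s| = √((-7)² + (-10)² + (-7)²) = √198 ≈ 14.07
cos θ = (r·s)/(|r||s|) = 107/(15.65·14.07) ≈ 0.4858
θ = arccos(0.4858) ≈ 60.93°

60.93°


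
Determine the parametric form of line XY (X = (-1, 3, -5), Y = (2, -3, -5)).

Direction vector d = Y - X = (2 + 1, -3 - 3, -5 + 5) = (3, -6, 0)
Parametric form r = X + t·d:
x = -1 + 3t, y = 3 - 6t, z = -5

x = -1 + 3t, y = 3 - 6t, z = -5


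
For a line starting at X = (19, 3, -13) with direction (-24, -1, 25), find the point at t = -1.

P(t) = X + t·d
  = (19 + (-24)·(-1), 3 + (-1)·(-1), -13 + 25·(-1))
  = (19 + 24, 3 + 1, -13 - 25)
  = (43, 4, -38)

(43, 4, -38)


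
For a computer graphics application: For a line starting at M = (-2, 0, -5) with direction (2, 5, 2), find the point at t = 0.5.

P(t) = M + t·d
  = (-2 + 2·0.5, 0 + 5·0.5, -5 + 2·0.5)
  = (-2 + 1, 0 + 2.5, -5 + 1)
  = (-1, 2.5, -4)

(-1, 2.5, -4)


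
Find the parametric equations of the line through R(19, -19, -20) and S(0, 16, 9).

Direction vector d = S - R = (0 - 19, 16 + 19, 9 + 20) = (-19, 35, 29)
Parametric form r = R + t·d:
x = 19 - 19t, y = -19 + 35t, z = -20 + 29t

x = 19 - 19t, y = -19 + 35t, z = -20 + 29t


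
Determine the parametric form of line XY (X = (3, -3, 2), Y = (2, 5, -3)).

Direction vector d = Y - X = (2 - 3, 5 + 3, -3 - 2) = (-1, 8, -5)
Parametric form r = X + t·d:
x = 3 - t, y = -3 + 8t, z = 2 - 5t

x = 3 - t, y = -3 + 8t, z = 2 - 5t


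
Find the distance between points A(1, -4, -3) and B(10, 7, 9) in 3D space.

d = √[(x₂-x₁)² + (y₂-y₁)² + (z₂-z₁)²]
  = √[9² + 11² + 12²]
  = √[81 + 121 + 144]
  = √346
  ≈ 18.6

18.6


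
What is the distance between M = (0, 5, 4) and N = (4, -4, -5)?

d = √[(x₂-x₁)² + (y₂-y₁)² + (z₂-z₁)²]
  = √[4² + (-9)² + (-9)²]
  = √[16 + 81 + 81]
  = √178
  ≈ 13.34

13.34


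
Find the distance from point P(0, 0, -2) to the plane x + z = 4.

distance = |a·x₀ + b·y₀ + c·z₀ - d| / √(a² + b² + c²)
  = |1·0 + 0·0 + 1·(-2) - 4| / √(1² + 0² + 1²)
  = |0 + 0 - 2 - 4| / √(1 + 0 + 1)
  = |-6| / √2
  = 6 / 1.414
  ≈ 4.243

4.243


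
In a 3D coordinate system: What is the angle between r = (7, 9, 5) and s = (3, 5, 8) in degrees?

r·s = 7·3 + 9·5 + 5·8 = 21 + 45 + 40 = 106
|r| = √(7² + 9² + 5²) = √155 ≈ 12.45
|s| = √(3² + 5² + 8²) = √98 ≈ 9.899
cos θ = (r·s)/(|r||s|) = 106/(12.45·9.899) ≈ 0.8601
θ = arccos(0.8601) ≈ 30.68°

30.68°


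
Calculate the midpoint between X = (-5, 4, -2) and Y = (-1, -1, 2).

M = ((x₁+x₂)/2, (y₁+y₂)/2, (z₁+z₂)/2)
  = ((-5 - 1)/2, (4 - 1)/2, (-2 + 2)/2)
  = (-6/2, 3/2, 0/2)
  = (-3, 1.5, 0)

(-3, 1.5, 0)


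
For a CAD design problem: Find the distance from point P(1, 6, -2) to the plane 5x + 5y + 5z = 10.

distance = |a·x₀ + b·y₀ + c·z₀ - d| / √(a² + b² + c²)
  = |5·1 + 5·6 + 5·(-2) - 10| / √(5² + 5² + 5²)
  = |5 + 30 - 10 - 10| / √(25 + 25 + 25)
  = |15| / √75
  = 15 / 8.66
  ≈ 1.732

1.732


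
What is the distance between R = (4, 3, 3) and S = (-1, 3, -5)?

d = √[(x₂-x₁)² + (y₂-y₁)² + (z₂-z₁)²]
  = √[(-5)² + 0² + (-8)²]
  = √[25 + 0 + 64]
  = √89
  ≈ 9.434

9.434


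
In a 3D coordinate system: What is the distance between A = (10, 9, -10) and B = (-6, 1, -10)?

d = √[(x₂-x₁)² + (y₂-y₁)² + (z₂-z₁)²]
  = √[(-16)² + (-8)² + 0²]
  = √[256 + 64 + 0]
  = √320
  ≈ 17.89

17.89


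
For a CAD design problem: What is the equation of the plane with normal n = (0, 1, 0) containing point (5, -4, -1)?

The plane through P with normal n = (a, b, c) satisfies n·(r - P) = 0,
i.e. ax + by + cz = a·x₀ + b·y₀ + c·z₀.
d = 0·5 + 1·(-4) + 0·(-1)
  = 0 - 4 + 0
  = -4
Equation: y = -4

y = -4


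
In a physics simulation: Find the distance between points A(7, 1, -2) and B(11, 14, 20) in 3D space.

d = √[(x₂-x₁)² + (y₂-y₁)² + (z₂-z₁)²]
  = √[4² + 13² + 22²]
  = √[16 + 169 + 484]
  = √669
  ≈ 25.87

25.87


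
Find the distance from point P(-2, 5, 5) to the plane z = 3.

distance = |a·x₀ + b·y₀ + c·z₀ - d| / √(a² + b² + c²)
  = |0·(-2) + 0·5 + 1·5 - 3| / √(0² + 0² + 1²)
  = |0 + 0 + 5 - 3| / √(0 + 0 + 1)
  = |2| / √1
  = 2 / 1
  ≈ 2

2


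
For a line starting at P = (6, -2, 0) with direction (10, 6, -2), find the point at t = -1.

P(t) = P + t·d
  = (6 + 10·(-1), -2 + 6·(-1), 0 + (-2)·(-1))
  = (6 - 10, -2 - 6, 0 + 2)
  = (-4, -8, 2)

(-4, -8, 2)


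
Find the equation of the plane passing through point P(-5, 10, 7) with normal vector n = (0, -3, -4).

The plane through P with normal n = (a, b, c) satisfies n·(r - P) = 0,
i.e. ax + by + cz = a·x₀ + b·y₀ + c·z₀.
d = 0·(-5) + (-3)·10 + (-4)·7
  = 0 - 30 - 28
  = -58
Equation: -3y - 4z = -58

-3y - 4z = -58


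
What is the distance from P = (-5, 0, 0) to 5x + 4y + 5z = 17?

distance = |a·x₀ + b·y₀ + c·z₀ - d| / √(a² + b² + c²)
  = |5·(-5) + 4·0 + 5·0 - 17| / √(5² + 4² + 5²)
  = |-25 + 0 + 0 - 17| / √(25 + 16 + 25)
  = |-42| / √66
  = 42 / 8.124
  ≈ 5.17

5.17


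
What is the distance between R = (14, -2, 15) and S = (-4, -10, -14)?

d = √[(x₂-x₁)² + (y₂-y₁)² + (z₂-z₁)²]
  = √[(-18)² + (-8)² + (-29)²]
  = √[324 + 64 + 841]
  = √1229
  ≈ 35.06

35.06


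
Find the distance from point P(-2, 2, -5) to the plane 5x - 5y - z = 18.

distance = |a·x₀ + b·y₀ + c·z₀ - d| / √(a² + b² + c²)
  = |5·(-2) + (-5)·2 + (-1)·(-5) - 18| / √(5² + (-5)² + (-1)²)
  = |-10 - 10 + 5 - 18| / √(25 + 25 + 1)
  = |-33| / √51
  = 33 / 7.141
  ≈ 4.621

4.621


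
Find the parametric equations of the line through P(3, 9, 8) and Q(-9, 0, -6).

Direction vector d = Q - P = (-9 - 3, 0 - 9, -6 - 8) = (-12, -9, -14)
Parametric form r = P + t·d:
x = 3 - 12t, y = 9 - 9t, z = 8 - 14t

x = 3 - 12t, y = 9 - 9t, z = 8 - 14t


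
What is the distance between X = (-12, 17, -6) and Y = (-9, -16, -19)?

d = √[(x₂-x₁)² + (y₂-y₁)² + (z₂-z₁)²]
  = √[3² + (-33)² + (-13)²]
  = √[9 + 1089 + 169]
  = √1267
  ≈ 35.59

35.59


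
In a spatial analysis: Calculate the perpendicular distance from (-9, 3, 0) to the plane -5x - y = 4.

distance = |a·x₀ + b·y₀ + c·z₀ - d| / √(a² + b² + c²)
  = |(-5)·(-9) + (-1)·3 + 0·0 - 4| / √((-5)² + (-1)² + 0²)
  = |45 - 3 + 0 - 4| / √(25 + 1 + 0)
  = |38| / √26
  = 38 / 5.099
  ≈ 7.452

7.452


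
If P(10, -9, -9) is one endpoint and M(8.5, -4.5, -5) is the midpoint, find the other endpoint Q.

Q = 2M - P
  = (2·8.5 - 10, 2·(-4.5) - (-9), 2·(-5) - (-9))
  = (17 - 10, -9 + 9, -10 + 9)
  = (7, 0, -1)

(7, 0, -1)


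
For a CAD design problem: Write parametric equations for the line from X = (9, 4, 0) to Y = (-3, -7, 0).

Direction vector d = Y - X = (-3 - 9, -7 - 4, 0 + 0) = (-12, -11, 0)
Parametric form r = X + t·d:
x = 9 - 12t, y = 4 - 11t, z = 0

x = 9 - 12t, y = 4 - 11t, z = 0


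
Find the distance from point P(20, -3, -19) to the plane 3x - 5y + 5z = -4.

distance = |a·x₀ + b·y₀ + c·z₀ - d| / √(a² + b² + c²)
  = |3·20 + (-5)·(-3) + 5·(-19) - (-4)| / √(3² + (-5)² + 5²)
  = |60 + 15 - 95 + 4| / √(9 + 25 + 25)
  = |-16| / √59
  = 16 / 7.681
  ≈ 2.083

2.083


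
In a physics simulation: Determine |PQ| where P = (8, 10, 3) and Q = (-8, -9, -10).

d = √[(x₂-x₁)² + (y₂-y₁)² + (z₂-z₁)²]
  = √[(-16)² + (-19)² + (-13)²]
  = √[256 + 361 + 169]
  = √786
  ≈ 28.04

28.04


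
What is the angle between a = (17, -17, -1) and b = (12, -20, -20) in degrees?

a·b = 17·12 + (-17)·(-20) + (-1)·(-20) = 204 + 340 + 20 = 564
|a| = √(17² + (-17)² + (-1)²) = √579 ≈ 24.06
|b| = √(12² + (-20)² + (-20)²) = √944 ≈ 30.72
cos θ = (a·b)/(|a||b|) = 564/(24.06·30.72) ≈ 0.7629
θ = arccos(0.7629) ≈ 40.28°

40.28°


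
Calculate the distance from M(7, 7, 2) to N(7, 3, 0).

d = √[(x₂-x₁)² + (y₂-y₁)² + (z₂-z₁)²]
  = √[0² + (-4)² + (-2)²]
  = √[0 + 16 + 4]
  = √20
  ≈ 4.472

4.472


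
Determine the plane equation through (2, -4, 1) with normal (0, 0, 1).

The plane through P with normal n = (a, b, c) satisfies n·(r - P) = 0,
i.e. ax + by + cz = a·x₀ + b·y₀ + c·z₀.
d = 0·2 + 0·(-4) + 1·1
  = 0 + 0 + 1
  = 1
Equation: z = 1

z = 1


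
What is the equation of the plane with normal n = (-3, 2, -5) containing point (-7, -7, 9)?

The plane through P with normal n = (a, b, c) satisfies n·(r - P) = 0,
i.e. ax + by + cz = a·x₀ + b·y₀ + c·z₀.
d = (-3)·(-7) + 2·(-7) + (-5)·9
  = 21 - 14 - 45
  = -38
Equation: -3x + 2y - 5z = -38

-3x + 2y - 5z = -38


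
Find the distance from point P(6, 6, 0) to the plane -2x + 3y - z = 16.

distance = |a·x₀ + b·y₀ + c·z₀ - d| / √(a² + b² + c²)
  = |(-2)·6 + 3·6 + (-1)·0 - 16| / √((-2)² + 3² + (-1)²)
  = |-12 + 18 + 0 - 16| / √(4 + 9 + 1)
  = |-10| / √14
  = 10 / 3.742
  ≈ 2.673

2.673


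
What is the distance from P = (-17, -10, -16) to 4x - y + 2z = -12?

distance = |a·x₀ + b·y₀ + c·z₀ - d| / √(a² + b² + c²)
  = |4·(-17) + (-1)·(-10) + 2·(-16) - (-12)| / √(4² + (-1)² + 2²)
  = |-68 + 10 - 32 + 12| / √(16 + 1 + 4)
  = |-78| / √21
  = 78 / 4.583
  ≈ 17.02

17.02


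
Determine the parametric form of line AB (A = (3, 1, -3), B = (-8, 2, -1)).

Direction vector d = B - A = (-8 - 3, 2 - 1, -1 + 3) = (-11, 1, 2)
Parametric form r = A + t·d:
x = 3 - 11t, y = 1 + t, z = -3 + 2t

x = 3 - 11t, y = 1 + t, z = -3 + 2t


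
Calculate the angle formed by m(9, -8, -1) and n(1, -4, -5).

m·n = 9·1 + (-8)·(-4) + (-1)·(-5) = 9 + 32 + 5 = 46
|m| = √(9² + (-8)² + (-1)²) = √146 ≈ 12.08
|n| = √(1² + (-4)² + (-5)²) = √42 ≈ 6.481
cos θ = (m·n)/(|m||n|) = 46/(12.08·6.481) ≈ 0.5874
θ = arccos(0.5874) ≈ 54.03°

54.03°


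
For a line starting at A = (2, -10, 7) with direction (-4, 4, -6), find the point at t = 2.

P(t) = A + t·d
  = (2 + (-4)·2, -10 + 4·2, 7 + (-6)·2)
  = (2 - 8, -10 + 8, 7 - 12)
  = (-6, -2, -5)

(-6, -2, -5)


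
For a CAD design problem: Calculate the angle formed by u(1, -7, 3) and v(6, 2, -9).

u·v = 1·6 + (-7)·2 + 3·(-9) = 6 - 14 - 27 = -35
|u| = √(1² + (-7)² + 3²) = √59 ≈ 7.681
|v| = √(6² + 2² + (-9)²) = √121 ≈ 11
cos θ = (u·v)/(|u||v|) = -35/(7.681·11) ≈ -0.4142
θ = arccos(-0.4142) ≈ 114.5°

114.5°


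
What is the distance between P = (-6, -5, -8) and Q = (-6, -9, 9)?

d = √[(x₂-x₁)² + (y₂-y₁)² + (z₂-z₁)²]
  = √[0² + (-4)² + 17²]
  = √[0 + 16 + 289]
  = √305
  ≈ 17.46

17.46


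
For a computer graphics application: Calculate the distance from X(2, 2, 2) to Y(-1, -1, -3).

d = √[(x₂-x₁)² + (y₂-y₁)² + (z₂-z₁)²]
  = √[(-3)² + (-3)² + (-5)²]
  = √[9 + 9 + 25]
  = √43
  ≈ 6.557

6.557


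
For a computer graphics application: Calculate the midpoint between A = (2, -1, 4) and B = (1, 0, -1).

M = ((x₁+x₂)/2, (y₁+y₂)/2, (z₁+z₂)/2)
  = ((2 + 1)/2, (-1 + 0)/2, (4 - 1)/2)
  = (3/2, -1/2, 3/2)
  = (1.5, -0.5, 1.5)

(1.5, -0.5, 1.5)


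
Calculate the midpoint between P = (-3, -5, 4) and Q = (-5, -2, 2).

M = ((x₁+x₂)/2, (y₁+y₂)/2, (z₁+z₂)/2)
  = ((-3 - 5)/2, (-5 - 2)/2, (4 + 2)/2)
  = (-8/2, -7/2, 6/2)
  = (-4, -3.5, 3)

(-4, -3.5, 3)


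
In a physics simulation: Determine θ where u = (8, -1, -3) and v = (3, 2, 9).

u·v = 8·3 + (-1)·2 + (-3)·9 = 24 - 2 - 27 = -5
|u| = √(8² + (-1)² + (-3)²) = √74 ≈ 8.602
|v| = √(3² + 2² + 9²) = √94 ≈ 9.695
cos θ = (u·v)/(|u||v|) = -5/(8.602·9.695) ≈ -0.05995
θ = arccos(-0.05995) ≈ 93.44°

93.44°


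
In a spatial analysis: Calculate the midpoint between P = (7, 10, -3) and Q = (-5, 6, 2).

M = ((x₁+x₂)/2, (y₁+y₂)/2, (z₁+z₂)/2)
  = ((7 - 5)/2, (10 + 6)/2, (-3 + 2)/2)
  = (2/2, 16/2, -1/2)
  = (1, 8, -0.5)

(1, 8, -0.5)


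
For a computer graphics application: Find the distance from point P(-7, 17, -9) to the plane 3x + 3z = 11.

distance = |a·x₀ + b·y₀ + c·z₀ - d| / √(a² + b² + c²)
  = |3·(-7) + 0·17 + 3·(-9) - 11| / √(3² + 0² + 3²)
  = |-21 + 0 - 27 - 11| / √(9 + 0 + 9)
  = |-59| / √18
  = 59 / 4.243
  ≈ 13.91

13.91


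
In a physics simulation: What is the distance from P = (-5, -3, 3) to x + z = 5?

distance = |a·x₀ + b·y₀ + c·z₀ - d| / √(a² + b² + c²)
  = |1·(-5) + 0·(-3) + 1·3 - 5| / √(1² + 0² + 1²)
  = |-5 + 0 + 3 - 5| / √(1 + 0 + 1)
  = |-7| / √2
  = 7 / 1.414
  ≈ 4.95

4.95


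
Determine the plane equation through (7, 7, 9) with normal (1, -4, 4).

The plane through P with normal n = (a, b, c) satisfies n·(r - P) = 0,
i.e. ax + by + cz = a·x₀ + b·y₀ + c·z₀.
d = 1·7 + (-4)·7 + 4·9
  = 7 - 28 + 36
  = 15
Equation: x - 4y + 4z = 15

x - 4y + 4z = 15


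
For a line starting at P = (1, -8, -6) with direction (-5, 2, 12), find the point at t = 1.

P(t) = P + t·d
  = (1 + (-5)·1, -8 + 2·1, -6 + 12·1)
  = (1 - 5, -8 + 2, -6 + 12)
  = (-4, -6, 6)

(-4, -6, 6)


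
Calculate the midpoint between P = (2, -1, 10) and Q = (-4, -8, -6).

M = ((x₁+x₂)/2, (y₁+y₂)/2, (z₁+z₂)/2)
  = ((2 - 4)/2, (-1 - 8)/2, (10 - 6)/2)
  = (-2/2, -9/2, 4/2)
  = (-1, -4.5, 2)

(-1, -4.5, 2)


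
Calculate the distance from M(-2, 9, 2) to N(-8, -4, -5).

d = √[(x₂-x₁)² + (y₂-y₁)² + (z₂-z₁)²]
  = √[(-6)² + (-13)² + (-7)²]
  = √[36 + 169 + 49]
  = √254
  ≈ 15.94

15.94


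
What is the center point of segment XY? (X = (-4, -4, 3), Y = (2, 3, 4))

M = ((x₁+x₂)/2, (y₁+y₂)/2, (z₁+z₂)/2)
  = ((-4 + 2)/2, (-4 + 3)/2, (3 + 4)/2)
  = (-2/2, -1/2, 7/2)
  = (-1, -0.5, 3.5)

(-1, -0.5, 3.5)


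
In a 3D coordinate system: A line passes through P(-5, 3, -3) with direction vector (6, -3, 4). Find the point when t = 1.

P(t) = P + t·d
  = (-5 + 6·1, 3 + (-3)·1, -3 + 4·1)
  = (-5 + 6, 3 - 3, -3 + 4)
  = (1, 0, 1)

(1, 0, 1)


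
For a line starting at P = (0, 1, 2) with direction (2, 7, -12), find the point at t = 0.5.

P(t) = P + t·d
  = (0 + 2·0.5, 1 + 7·0.5, 2 + (-12)·0.5)
  = (0 + 1, 1 + 3.5, 2 - 6)
  = (1, 4.5, -4)

(1, 4.5, -4)


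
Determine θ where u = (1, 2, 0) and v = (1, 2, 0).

u·v = 1·1 + 2·2 + 0·0 = 1 + 4 + 0 = 5
|u| = √(1² + 2² + 0²) = √5 ≈ 2.236
|v| = √(1² + 2² + 0²) = √5 ≈ 2.236
cos θ = (u·v)/(|u||v|) = 5/(2.236·2.236) ≈ 1
θ = arccos(1) ≈ 0°

0°


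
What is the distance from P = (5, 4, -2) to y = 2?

distance = |a·x₀ + b·y₀ + c·z₀ - d| / √(a² + b² + c²)
  = |0·5 + 1·4 + 0·(-2) - 2| / √(0² + 1² + 0²)
  = |0 + 4 + 0 - 2| / √(0 + 1 + 0)
  = |2| / √1
  = 2 / 1
  ≈ 2

2


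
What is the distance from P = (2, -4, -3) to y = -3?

distance = |a·x₀ + b·y₀ + c·z₀ - d| / √(a² + b² + c²)
  = |0·2 + 1·(-4) + 0·(-3) - (-3)| / √(0² + 1² + 0²)
  = |0 - 4 + 0 + 3| / √(0 + 1 + 0)
  = |-1| / √1
  = 1 / 1
  ≈ 1

1


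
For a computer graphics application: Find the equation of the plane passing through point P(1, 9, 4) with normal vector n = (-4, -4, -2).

The plane through P with normal n = (a, b, c) satisfies n·(r - P) = 0,
i.e. ax + by + cz = a·x₀ + b·y₀ + c·z₀.
d = (-4)·1 + (-4)·9 + (-2)·4
  = -4 - 36 - 8
  = -48
Equation: -4x - 4y - 2z = -48

-4x - 4y - 2z = -48


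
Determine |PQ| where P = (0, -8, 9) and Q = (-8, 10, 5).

d = √[(x₂-x₁)² + (y₂-y₁)² + (z₂-z₁)²]
  = √[(-8)² + 18² + (-4)²]
  = √[64 + 324 + 16]
  = √404
  ≈ 20.1

20.1


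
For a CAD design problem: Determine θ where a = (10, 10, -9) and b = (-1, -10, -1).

a·b = 10·(-1) + 10·(-10) + (-9)·(-1) = -10 - 100 + 9 = -101
|a| = √(10² + 10² + (-9)²) = √281 ≈ 16.76
|b| = √((-1)² + (-10)² + (-1)²) = √102 ≈ 10.1
cos θ = (a·b)/(|a||b|) = -101/(16.76·10.1) ≈ -0.5966
θ = arccos(-0.5966) ≈ 126.6°

126.6°


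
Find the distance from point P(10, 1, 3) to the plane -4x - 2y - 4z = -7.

distance = |a·x₀ + b·y₀ + c·z₀ - d| / √(a² + b² + c²)
  = |(-4)·10 + (-2)·1 + (-4)·3 - (-7)| / √((-4)² + (-2)² + (-4)²)
  = |-40 - 2 - 12 + 7| / √(16 + 4 + 16)
  = |-47| / √36
  = 47 / 6
  ≈ 7.833

7.833


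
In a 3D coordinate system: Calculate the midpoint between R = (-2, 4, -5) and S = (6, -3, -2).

M = ((x₁+x₂)/2, (y₁+y₂)/2, (z₁+z₂)/2)
  = ((-2 + 6)/2, (4 - 3)/2, (-5 - 2)/2)
  = (4/2, 1/2, -7/2)
  = (2, 0.5, -3.5)

(2, 0.5, -3.5)


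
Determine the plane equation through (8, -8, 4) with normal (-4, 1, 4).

The plane through P with normal n = (a, b, c) satisfies n·(r - P) = 0,
i.e. ax + by + cz = a·x₀ + b·y₀ + c·z₀.
d = (-4)·8 + 1·(-8) + 4·4
  = -32 - 8 + 16
  = -24
Equation: -4x + y + 4z = -24

-4x + y + 4z = -24


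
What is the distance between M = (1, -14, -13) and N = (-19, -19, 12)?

d = √[(x₂-x₁)² + (y₂-y₁)² + (z₂-z₁)²]
  = √[(-20)² + (-5)² + 25²]
  = √[400 + 25 + 625]
  = √1050
  ≈ 32.4

32.4


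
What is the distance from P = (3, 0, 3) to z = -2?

distance = |a·x₀ + b·y₀ + c·z₀ - d| / √(a² + b² + c²)
  = |0·3 + 0·0 + 1·3 - (-2)| / √(0² + 0² + 1²)
  = |0 + 0 + 3 + 2| / √(0 + 0 + 1)
  = |5| / √1
  = 5 / 1
  ≈ 5

5


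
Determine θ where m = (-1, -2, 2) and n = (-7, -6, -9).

m·n = (-1)·(-7) + (-2)·(-6) + 2·(-9) = 7 + 12 - 18 = 1
|m| = √((-1)² + (-2)² + 2²) = √9 ≈ 3
|n| = √((-7)² + (-6)² + (-9)²) = √166 ≈ 12.88
cos θ = (m·n)/(|m||n|) = 1/(3·12.88) ≈ 0.02587
θ = arccos(0.02587) ≈ 88.52°

88.52°


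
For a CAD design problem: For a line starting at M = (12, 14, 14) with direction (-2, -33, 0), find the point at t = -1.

P(t) = M + t·d
  = (12 + (-2)·(-1), 14 + (-33)·(-1), 14 + 0·(-1))
  = (12 + 2, 14 + 33, 14 + 0)
  = (14, 47, 14)

(14, 47, 14)


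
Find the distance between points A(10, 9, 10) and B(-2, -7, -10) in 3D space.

d = √[(x₂-x₁)² + (y₂-y₁)² + (z₂-z₁)²]
  = √[(-12)² + (-16)² + (-20)²]
  = √[144 + 256 + 400]
  = √800
  ≈ 28.28

28.28


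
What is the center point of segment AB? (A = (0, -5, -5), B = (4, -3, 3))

M = ((x₁+x₂)/2, (y₁+y₂)/2, (z₁+z₂)/2)
  = ((0 + 4)/2, (-5 - 3)/2, (-5 + 3)/2)
  = (4/2, -8/2, -2/2)
  = (2, -4, -1)

(2, -4, -1)


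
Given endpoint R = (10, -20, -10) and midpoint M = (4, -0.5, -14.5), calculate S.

S = 2M - R
  = (2·4 - 10, 2·(-0.5) - (-20), 2·(-14.5) - (-10))
  = (8 - 10, -1 + 20, -29 + 10)
  = (-2, 19, -19)

(-2, 19, -19)


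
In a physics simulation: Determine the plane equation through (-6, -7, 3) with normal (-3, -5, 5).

The plane through P with normal n = (a, b, c) satisfies n·(r - P) = 0,
i.e. ax + by + cz = a·x₀ + b·y₀ + c·z₀.
d = (-3)·(-6) + (-5)·(-7) + 5·3
  = 18 + 35 + 15
  = 68
Equation: -3x - 5y + 5z = 68

-3x - 5y + 5z = 68


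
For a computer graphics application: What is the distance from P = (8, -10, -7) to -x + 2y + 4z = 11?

distance = |a·x₀ + b·y₀ + c·z₀ - d| / √(a² + b² + c²)
  = |(-1)·8 + 2·(-10) + 4·(-7) - 11| / √((-1)² + 2² + 4²)
  = |-8 - 20 - 28 - 11| / √(1 + 4 + 16)
  = |-67| / √21
  = 67 / 4.583
  ≈ 14.62

14.62


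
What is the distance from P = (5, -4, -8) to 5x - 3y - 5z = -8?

distance = |a·x₀ + b·y₀ + c·z₀ - d| / √(a² + b² + c²)
  = |5·5 + (-3)·(-4) + (-5)·(-8) - (-8)| / √(5² + (-3)² + (-5)²)
  = |25 + 12 + 40 + 8| / √(25 + 9 + 25)
  = |85| / √59
  = 85 / 7.681
  ≈ 11.07

11.07


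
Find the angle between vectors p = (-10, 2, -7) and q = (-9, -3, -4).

p·q = (-10)·(-9) + 2·(-3) + (-7)·(-4) = 90 - 6 + 28 = 112
|p| = √((-10)² + 2² + (-7)²) = √153 ≈ 12.37
|q| = √((-9)² + (-3)² + (-4)²) = √106 ≈ 10.3
cos θ = (p·q)/(|p||q|) = 112/(12.37·10.3) ≈ 0.8795
θ = arccos(0.8795) ≈ 28.42°

28.42°


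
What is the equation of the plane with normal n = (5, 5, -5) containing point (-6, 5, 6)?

The plane through P with normal n = (a, b, c) satisfies n·(r - P) = 0,
i.e. ax + by + cz = a·x₀ + b·y₀ + c·z₀.
d = 5·(-6) + 5·5 + (-5)·6
  = -30 + 25 - 30
  = -35
Equation: 5x + 5y - 5z = -35

5x + 5y - 5z = -35


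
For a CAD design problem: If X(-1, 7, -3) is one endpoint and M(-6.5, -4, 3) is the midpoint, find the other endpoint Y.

Y = 2M - X
  = (2·(-6.5) - (-1), 2·(-4) - 7, 2·3 - (-3))
  = (-13 + 1, -8 - 7, 6 + 3)
  = (-12, -15, 9)

(-12, -15, 9)


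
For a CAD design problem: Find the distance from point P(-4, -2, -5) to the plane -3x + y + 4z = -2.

distance = |a·x₀ + b·y₀ + c·z₀ - d| / √(a² + b² + c²)
  = |(-3)·(-4) + 1·(-2) + 4·(-5) - (-2)| / √((-3)² + 1² + 4²)
  = |12 - 2 - 20 + 2| / √(9 + 1 + 16)
  = |-8| / √26
  = 8 / 5.099
  ≈ 1.569

1.569


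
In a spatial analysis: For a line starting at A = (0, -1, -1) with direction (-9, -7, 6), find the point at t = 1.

P(t) = A + t·d
  = (0 + (-9)·1, -1 + (-7)·1, -1 + 6·1)
  = (0 - 9, -1 - 7, -1 + 6)
  = (-9, -8, 5)

(-9, -8, 5)


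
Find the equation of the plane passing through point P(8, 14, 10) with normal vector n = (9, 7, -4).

The plane through P with normal n = (a, b, c) satisfies n·(r - P) = 0,
i.e. ax + by + cz = a·x₀ + b·y₀ + c·z₀.
d = 9·8 + 7·14 + (-4)·10
  = 72 + 98 - 40
  = 130
Equation: 9x + 7y - 4z = 130

9x + 7y - 4z = 130


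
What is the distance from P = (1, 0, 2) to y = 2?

distance = |a·x₀ + b·y₀ + c·z₀ - d| / √(a² + b² + c²)
  = |0·1 + 1·0 + 0·2 - 2| / √(0² + 1² + 0²)
  = |0 + 0 + 0 - 2| / √(0 + 1 + 0)
  = |-2| / √1
  = 2 / 1
  ≈ 2

2


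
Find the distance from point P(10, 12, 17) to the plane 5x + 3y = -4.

distance = |a·x₀ + b·y₀ + c·z₀ - d| / √(a² + b² + c²)
  = |5·10 + 3·12 + 0·17 - (-4)| / √(5² + 3² + 0²)
  = |50 + 36 + 0 + 4| / √(25 + 9 + 0)
  = |90| / √34
  = 90 / 5.831
  ≈ 15.43

15.43


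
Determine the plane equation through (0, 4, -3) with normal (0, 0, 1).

The plane through P with normal n = (a, b, c) satisfies n·(r - P) = 0,
i.e. ax + by + cz = a·x₀ + b·y₀ + c·z₀.
d = 0·0 + 0·4 + 1·(-3)
  = 0 + 0 - 3
  = -3
Equation: z = -3

z = -3


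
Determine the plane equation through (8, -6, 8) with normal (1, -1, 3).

The plane through P with normal n = (a, b, c) satisfies n·(r - P) = 0,
i.e. ax + by + cz = a·x₀ + b·y₀ + c·z₀.
d = 1·8 + (-1)·(-6) + 3·8
  = 8 + 6 + 24
  = 38
Equation: x - y + 3z = 38

x - y + 3z = 38


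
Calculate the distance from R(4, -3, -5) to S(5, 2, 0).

d = √[(x₂-x₁)² + (y₂-y₁)² + (z₂-z₁)²]
  = √[1² + 5² + 5²]
  = √[1 + 25 + 25]
  = √51
  ≈ 7.141

7.141


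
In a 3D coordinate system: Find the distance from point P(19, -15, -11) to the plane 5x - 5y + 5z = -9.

distance = |a·x₀ + b·y₀ + c·z₀ - d| / √(a² + b² + c²)
  = |5·19 + (-5)·(-15) + 5·(-11) - (-9)| / √(5² + (-5)² + 5²)
  = |95 + 75 - 55 + 9| / √(25 + 25 + 25)
  = |124| / √75
  = 124 / 8.66
  ≈ 14.32

14.32


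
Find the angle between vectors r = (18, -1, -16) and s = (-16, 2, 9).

r·s = 18·(-16) + (-1)·2 + (-16)·9 = -288 - 2 - 144 = -434
|r| = √(18² + (-1)² + (-16)²) = √581 ≈ 24.1
|s| = √((-16)² + 2² + 9²) = √341 ≈ 18.47
cos θ = (r·s)/(|r||s|) = -434/(24.1·18.47) ≈ -0.975
θ = arccos(-0.975) ≈ 167.2°

167.2°


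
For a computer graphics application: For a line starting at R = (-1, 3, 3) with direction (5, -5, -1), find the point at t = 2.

P(t) = R + t·d
  = (-1 + 5·2, 3 + (-5)·2, 3 + (-1)·2)
  = (-1 + 10, 3 - 10, 3 - 2)
  = (9, -7, 1)

(9, -7, 1)


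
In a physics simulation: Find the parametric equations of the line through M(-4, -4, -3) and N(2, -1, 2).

Direction vector d = N - M = (2 + 4, -1 + 4, 2 + 3) = (6, 3, 5)
Parametric form r = M + t·d:
x = -4 + 6t, y = -4 + 3t, z = -3 + 5t

x = -4 + 6t, y = -4 + 3t, z = -3 + 5t
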